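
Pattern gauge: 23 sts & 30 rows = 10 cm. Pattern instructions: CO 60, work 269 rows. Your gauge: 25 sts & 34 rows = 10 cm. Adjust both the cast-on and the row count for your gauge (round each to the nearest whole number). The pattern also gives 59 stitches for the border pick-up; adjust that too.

Cast on 65 stitches; work 305 rows; border pick-up 64 stitches.

Stitches: 60 × 25/23 = 65.22 → 65.
Rows: 269 × 34/30 = 304.87 → 305.
border pick-up: 59 × 25/23 = 64.13 → 64.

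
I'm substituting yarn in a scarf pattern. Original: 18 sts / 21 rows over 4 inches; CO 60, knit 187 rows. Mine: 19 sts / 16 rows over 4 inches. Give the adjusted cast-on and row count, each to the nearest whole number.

Cast on 63 stitches; work 142 rows.

Stitches: 60 × 19/18 = 63.33 → 63.
Rows: 187 × 16/21 = 142.48 → 142.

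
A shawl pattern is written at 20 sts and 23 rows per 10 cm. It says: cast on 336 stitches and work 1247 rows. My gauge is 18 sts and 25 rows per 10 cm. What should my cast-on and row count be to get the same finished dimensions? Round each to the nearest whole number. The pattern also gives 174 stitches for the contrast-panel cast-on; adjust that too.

Stitches: 336 × 18/20 = 302.40 → 302.
Rows: 1247 × 25/23 = 1355.43 → 1355.
contrast-panel cast-on: 174 × 18/20 = 156.60 → 157.

Cast on 302 stitches; work 1355 rows; contrast-panel cast-on 157 stitches.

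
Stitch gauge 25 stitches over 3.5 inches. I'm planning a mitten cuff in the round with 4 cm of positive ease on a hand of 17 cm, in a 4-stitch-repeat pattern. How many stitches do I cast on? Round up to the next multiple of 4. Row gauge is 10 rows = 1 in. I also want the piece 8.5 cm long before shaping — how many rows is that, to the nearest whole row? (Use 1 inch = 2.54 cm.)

Cast on 60 stitches; work 33 rows.

Finished = 17 + 4 = 21 cm.
21 cm × 1/2.54 = 8.27 inches.
25/3.5 = 7.143 sts per in; 8.27 × 7.143 = 59.06 sts.
Next multiple of 4 → 60.
8.5 cm = 3.35 inches; × 10 = 33.46 → 33 rows.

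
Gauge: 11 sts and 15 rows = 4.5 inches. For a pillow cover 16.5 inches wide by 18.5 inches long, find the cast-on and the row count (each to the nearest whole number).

Stitch gauge = 11/4.5 = 2.444 sts/in; 16.5 × 2.444 = 40.33 → 40 sts.
Row gauge = 15/4.5 = 3.333 rows/in; 18.5 × 3.333 = 61.67 → 62 rows.

Cast on 40 stitches and work 62 rows.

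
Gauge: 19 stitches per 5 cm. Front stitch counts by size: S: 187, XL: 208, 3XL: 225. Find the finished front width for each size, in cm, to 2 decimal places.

19/5 = 3.8 sts per cm.
S: 187 / 3.8 = 49.211 → 49.21 cm.
XL: 208 / 3.8 = 54.737 → 54.74 cm.
3XL: 225 / 3.8 = 59.211 → 59.21 cm.

S 49.21 cm; XL 54.74 cm; 3XL 59.21 cm.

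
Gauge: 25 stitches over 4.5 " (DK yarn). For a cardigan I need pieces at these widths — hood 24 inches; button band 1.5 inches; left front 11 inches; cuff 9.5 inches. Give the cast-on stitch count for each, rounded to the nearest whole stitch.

hood 133; button band 8; left front 61; cuff 53.

Rate = 25/4.5 = 5.556 sts per in.
hood: 24 × 5.556 = 133.33 → 133.
button band: 1.5 × 5.556 = 8.33 → 8.
left front: 11 × 5.556 = 61.11 → 61.
cuff: 9.5 × 5.556 = 52.78 → 53.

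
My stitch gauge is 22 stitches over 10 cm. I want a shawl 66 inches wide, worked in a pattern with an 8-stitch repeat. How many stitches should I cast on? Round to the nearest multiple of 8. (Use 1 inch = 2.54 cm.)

66 in = 66 × 2.54 = 167.64 cm.
22 / 10 = 2.2 sts/cm.
167.64 × 2.2 = 368.81 sts.
→ 368.

CO 368 sts.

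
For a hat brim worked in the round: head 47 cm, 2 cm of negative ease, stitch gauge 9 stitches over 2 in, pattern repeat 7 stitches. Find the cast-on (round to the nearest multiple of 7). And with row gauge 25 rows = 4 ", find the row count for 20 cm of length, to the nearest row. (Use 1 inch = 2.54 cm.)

Cast on 77 stitches; work 49 rows.

Finished = 47 − 2 = 45 cm.
45 cm × 1/2.54 = 17.72 inches.
9/2 = 4.5 sts per in; 17.72 × 4.5 = 79.72 sts.
Nearest multiple of 7 → 77.
20 cm = 7.87 inches; × 6.25 = 49.21 → 49 rows.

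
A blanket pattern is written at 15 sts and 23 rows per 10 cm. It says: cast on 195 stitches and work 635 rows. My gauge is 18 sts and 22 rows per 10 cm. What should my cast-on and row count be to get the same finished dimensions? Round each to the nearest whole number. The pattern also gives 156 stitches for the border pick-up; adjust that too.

Cast on 234 stitches; work 607 rows; border pick-up 187 stitches.

Stitches: 195 × 18/15 = 234.00 → 234.
Rows: 635 × 22/23 = 607.39 → 607.
border pick-up: 156 × 18/15 = 187.20 → 187.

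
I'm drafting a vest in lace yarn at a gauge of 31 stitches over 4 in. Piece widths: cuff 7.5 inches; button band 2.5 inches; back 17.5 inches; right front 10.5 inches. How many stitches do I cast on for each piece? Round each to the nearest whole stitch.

Rate = 31/4 = 7.75 sts per in.
cuff: 7.5 × 7.75 = 58.12 → 58.
button band: 2.5 × 7.75 = 19.38 → 19.
back: 17.5 × 7.75 = 135.62 → 136.
right front: 10.5 × 7.75 = 81.38 → 81.

cuff 58; button band 19; back 136; right front 81.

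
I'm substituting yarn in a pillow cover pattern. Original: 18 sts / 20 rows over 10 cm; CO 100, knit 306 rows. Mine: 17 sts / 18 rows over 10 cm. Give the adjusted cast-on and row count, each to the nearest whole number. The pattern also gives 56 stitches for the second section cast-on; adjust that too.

Cast on 94 stitches; work 275 rows; second section cast-on 53 stitches.

Stitches: 100 × 17/18 = 94.44 → 94.
Rows: 306 × 18/20 = 275.40 → 275.
second section cast-on: 56 × 17/18 = 52.89 → 53.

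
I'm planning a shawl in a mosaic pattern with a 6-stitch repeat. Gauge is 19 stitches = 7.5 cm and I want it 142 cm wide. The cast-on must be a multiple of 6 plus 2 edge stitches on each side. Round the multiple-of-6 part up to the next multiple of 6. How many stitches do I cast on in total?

19 / 7.5 = 2.533 sts per cm.
142 × 2.533 = 359.73 sts.
Less 4 edge sts → 355.73 for the repeat.
Next multiple of 6: 360.
Add back 4 edge sts → 364.

364 stitches.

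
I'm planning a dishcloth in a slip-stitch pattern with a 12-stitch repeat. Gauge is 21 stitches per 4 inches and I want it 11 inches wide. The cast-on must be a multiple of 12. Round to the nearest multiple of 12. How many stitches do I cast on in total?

60 stitches.

21 / 4 = 5.25 sts per inch.
11 × 5.25 = 57.75 sts.
Nearest multiple of 12: 60.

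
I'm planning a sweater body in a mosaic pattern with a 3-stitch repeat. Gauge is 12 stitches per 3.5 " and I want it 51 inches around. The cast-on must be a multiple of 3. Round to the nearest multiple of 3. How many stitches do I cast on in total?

CO 174 sts.

12 / 3.5 = 3.429 sts per inch.
51 × 3.429 = 174.86 sts.
Nearest multiple of 3: 174.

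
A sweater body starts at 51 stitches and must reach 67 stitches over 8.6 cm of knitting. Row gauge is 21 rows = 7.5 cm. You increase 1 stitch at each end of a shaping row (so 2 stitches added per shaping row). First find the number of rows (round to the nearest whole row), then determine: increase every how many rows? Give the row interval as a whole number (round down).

Rows = 8.6 × 2.8 = 24.1 → 24 rows.
Stitches to add: 16 → 8 shaping rows (at 2 st each).
24 / 8 = 3.00 → every 3 rows.

Increase every 3rd row.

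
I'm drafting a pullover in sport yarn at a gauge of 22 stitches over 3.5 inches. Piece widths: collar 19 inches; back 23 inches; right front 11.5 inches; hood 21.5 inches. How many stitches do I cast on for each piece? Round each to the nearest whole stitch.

Rate = 22/3.5 = 6.286 sts per in.
collar: 19 × 6.286 = 119.43 → 119.
back: 23 × 6.286 = 144.57 → 145.
right front: 11.5 × 6.286 = 72.29 → 72.
hood: 21.5 × 6.286 = 135.14 → 135.

collar 119; back 145; right front 72; hood 135.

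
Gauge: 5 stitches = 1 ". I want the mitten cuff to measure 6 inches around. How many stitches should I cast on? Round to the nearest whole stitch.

30 stitches.

5 stitches / 1 in = 5 stitches per inch.
6 × 5 = 30.00 stitches.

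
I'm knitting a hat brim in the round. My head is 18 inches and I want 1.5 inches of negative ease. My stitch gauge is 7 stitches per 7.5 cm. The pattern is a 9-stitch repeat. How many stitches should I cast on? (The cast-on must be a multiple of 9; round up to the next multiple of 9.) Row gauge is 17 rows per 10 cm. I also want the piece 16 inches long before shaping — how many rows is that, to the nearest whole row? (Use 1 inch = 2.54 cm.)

Cast on 45 stitches; work 69 rows.

Finished = 18 − 1.5 = 16.5 inches.
16.5 inches × 2.54 = 41.91 cm.
7/7.5 = 0.933 sts per cm; 41.91 × 0.933 = 39.12 sts.
Next multiple of 9 → 45.
16 inches = 40.64 cm; × 1.7 = 69.09 → 69 rows.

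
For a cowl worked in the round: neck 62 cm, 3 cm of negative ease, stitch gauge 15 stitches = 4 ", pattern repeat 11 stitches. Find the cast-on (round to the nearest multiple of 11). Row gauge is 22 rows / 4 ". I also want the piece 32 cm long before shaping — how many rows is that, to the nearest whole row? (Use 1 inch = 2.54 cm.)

Cast on 88 stitches; work 69 rows.

Finished = 62 − 3 = 59 cm.
59 cm × 1/2.54 = 23.23 inches.
15/4 = 3.75 sts per in; 23.23 × 3.75 = 87.11 sts.
Nearest multiple of 11 → 88.
32 cm = 12.60 inches; × 5.5 = 69.29 → 69 rows.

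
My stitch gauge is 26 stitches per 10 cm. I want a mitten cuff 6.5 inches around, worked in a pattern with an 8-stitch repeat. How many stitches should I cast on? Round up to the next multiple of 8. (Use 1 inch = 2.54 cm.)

6.5 in = 6.5 × 2.54 = 16.51 cm.
26 / 10 = 2.6 sts/cm.
16.51 × 2.6 = 42.93 sts.
→ 48.

Cast on 48 stitches.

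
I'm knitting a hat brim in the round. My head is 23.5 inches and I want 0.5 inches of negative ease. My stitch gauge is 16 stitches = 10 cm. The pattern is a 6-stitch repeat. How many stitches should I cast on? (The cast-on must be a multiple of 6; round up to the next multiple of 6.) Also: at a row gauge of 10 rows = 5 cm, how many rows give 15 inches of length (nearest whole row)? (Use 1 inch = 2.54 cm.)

Cast on 96 stitches; work 76 rows.

Finished = 23.5 − 0.5 = 23 inches.
23 inches × 2.54 = 58.42 cm.
16/10 = 1.6 sts per cm; 58.42 × 1.6 = 93.47 sts.
Next multiple of 6 → 96.
15 inches = 38.10 cm; × 2 = 76.20 → 76 rows.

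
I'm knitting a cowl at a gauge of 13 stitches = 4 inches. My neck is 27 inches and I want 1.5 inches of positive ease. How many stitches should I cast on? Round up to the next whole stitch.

Finished = 27 + 1.5 = 28.5 in.
13 / 4 = 3.25 sts per inch.
28.50 × 3.25 = 92.62 sts.
→ 93 sts.

93 stitches.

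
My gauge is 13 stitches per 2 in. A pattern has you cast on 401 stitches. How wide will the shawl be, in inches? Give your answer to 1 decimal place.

61.7 inches.

13 stitches / 2 inch = 6.5 stitches per inch.
401 / 6.5 = 61.69 inches.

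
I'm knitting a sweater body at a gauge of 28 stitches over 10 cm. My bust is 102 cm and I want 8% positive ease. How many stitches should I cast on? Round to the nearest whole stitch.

CO 308 sts.

Finished = 102 × 1.08 = 110.16 cm.
28 / 10 = 2.8 sts per cm.
110.16 × 2.8 = 308.45 sts.
→ 308 sts.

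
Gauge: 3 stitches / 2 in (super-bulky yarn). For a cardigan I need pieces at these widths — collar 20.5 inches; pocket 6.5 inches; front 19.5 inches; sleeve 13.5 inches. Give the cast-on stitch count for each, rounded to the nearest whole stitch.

Rate = 3/2 = 1.5 sts per in.
collar: 20.5 × 1.5 = 30.75 → 31.
pocket: 6.5 × 1.5 = 9.75 → 10.
front: 19.5 × 1.5 = 29.25 → 29.
sleeve: 13.5 × 1.5 = 20.25 → 20.

collar 31; pocket 10; front 29; sleeve 20.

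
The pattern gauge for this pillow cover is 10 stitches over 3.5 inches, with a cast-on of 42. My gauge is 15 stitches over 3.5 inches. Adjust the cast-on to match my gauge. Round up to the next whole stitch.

CO 63 sts.

Scale factor = 15 / 10 = 1.500.
42 × 15 / 10 = 63.00 sts.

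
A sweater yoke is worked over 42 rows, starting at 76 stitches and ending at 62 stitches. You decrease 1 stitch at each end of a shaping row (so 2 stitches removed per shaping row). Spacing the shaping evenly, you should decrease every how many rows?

Stitches to remove: |62 − 76| = 14.
Shaping rows needed: 14 / 2 = 7.
42 rows / 7 = every 6 rows.

Decrease every 6th row.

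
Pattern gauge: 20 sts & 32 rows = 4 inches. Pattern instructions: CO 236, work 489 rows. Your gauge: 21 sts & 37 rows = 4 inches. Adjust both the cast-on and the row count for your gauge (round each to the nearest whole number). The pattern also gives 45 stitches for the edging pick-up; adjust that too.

Cast on 248 stitches; work 565 rows; edging pick-up 47 stitches.

Stitches: 236 × 21/20 = 247.80 → 248.
Rows: 489 × 37/32 = 565.41 → 565.
edging pick-up: 45 × 21/20 = 47.25 → 47.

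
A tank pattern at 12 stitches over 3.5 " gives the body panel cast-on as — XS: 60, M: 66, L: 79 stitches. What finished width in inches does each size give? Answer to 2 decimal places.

XS 17.50 inches; M 19.25 inches; L 23.04 inches.

12/3.5 = 3.429 sts per in.
XS: 60 / 3.429 = 17.500 → 17.50 in.
M: 66 / 3.429 = 19.250 → 19.25 in.
L: 79 / 3.429 = 23.042 → 23.04 in.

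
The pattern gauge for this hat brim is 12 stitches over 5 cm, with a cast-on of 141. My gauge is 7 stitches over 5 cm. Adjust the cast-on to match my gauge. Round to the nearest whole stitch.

Scale factor = 7 / 12 = 0.583.
141 × 7 / 12 = 82.25 sts.
→ 82 sts.

CO 82 sts.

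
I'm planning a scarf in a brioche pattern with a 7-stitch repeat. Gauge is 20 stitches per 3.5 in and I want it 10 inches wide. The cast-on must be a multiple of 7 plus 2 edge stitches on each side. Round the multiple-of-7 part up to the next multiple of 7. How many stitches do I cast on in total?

CO 60 sts.

20 / 3.5 = 5.714 sts per inch.
10 × 5.714 = 57.14 sts.
Less 4 edge sts → 53.14 for the repeat.
Next multiple of 7: 56.
Add back 4 edge sts → 60.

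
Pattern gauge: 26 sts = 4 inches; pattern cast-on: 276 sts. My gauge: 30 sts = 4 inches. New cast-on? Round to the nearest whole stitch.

Cast on 318 stitches.

Scale factor = 30 / 26 = 1.154.
276 × 30 / 26 = 318.46 sts.
→ 318 sts.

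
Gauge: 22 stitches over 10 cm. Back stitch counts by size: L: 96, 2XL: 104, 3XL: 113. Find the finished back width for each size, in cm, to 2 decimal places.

L 43.64 cm; 2XL 47.27 cm; 3XL 51.36 cm.

22/10 = 2.2 sts per cm.
L: 96 / 2.2 = 43.636 → 43.64 cm.
2XL: 104 / 2.2 = 47.273 → 47.27 cm.
3XL: 113 / 2.2 = 51.364 → 51.36 cm.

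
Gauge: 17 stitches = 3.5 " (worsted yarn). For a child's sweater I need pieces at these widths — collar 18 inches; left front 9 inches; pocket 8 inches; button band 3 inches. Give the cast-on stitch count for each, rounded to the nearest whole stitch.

Rate = 17/3.5 = 4.857 sts per in.
collar: 18 × 4.857 = 87.43 → 87.
left front: 9 × 4.857 = 43.71 → 44.
pocket: 8 × 4.857 = 38.86 → 39.
button band: 3 × 4.857 = 14.57 → 15.

collar 87; left front 44; pocket 39; button band 15.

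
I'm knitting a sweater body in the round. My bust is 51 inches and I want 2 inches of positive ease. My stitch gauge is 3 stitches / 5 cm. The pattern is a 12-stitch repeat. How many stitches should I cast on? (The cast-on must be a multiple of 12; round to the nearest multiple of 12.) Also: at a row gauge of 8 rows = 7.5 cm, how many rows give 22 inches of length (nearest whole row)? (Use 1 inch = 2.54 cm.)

Cast on 84 stitches; work 60 rows.

Finished = 51 + 2 = 53 inches.
53 inches × 2.54 = 134.62 cm.
3/5 = 0.6 sts per cm; 134.62 × 0.6 = 80.77 sts.
Nearest multiple of 12 → 84.
22 inches = 55.88 cm; × 1.067 = 59.61 → 60 rows.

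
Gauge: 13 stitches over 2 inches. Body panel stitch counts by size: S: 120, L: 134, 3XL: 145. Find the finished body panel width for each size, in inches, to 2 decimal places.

13/2 = 6.5 sts per in.
S: 120 / 6.5 = 18.462 → 18.46 in.
L: 134 / 6.5 = 20.615 → 20.62 in.
3XL: 145 / 6.5 = 22.308 → 22.31 in.

S 18.46 inches; L 20.62 inches; 3XL 22.31 inches.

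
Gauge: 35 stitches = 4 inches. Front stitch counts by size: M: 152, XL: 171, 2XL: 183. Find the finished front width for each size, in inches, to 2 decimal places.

M 17.37 inches; XL 19.54 inches; 2XL 20.91 inches.

35/4 = 8.75 sts per in.
M: 152 / 8.75 = 17.371 → 17.37 in.
XL: 171 / 8.75 = 19.543 → 19.54 in.
2XL: 183 / 8.75 = 20.914 → 20.91 in.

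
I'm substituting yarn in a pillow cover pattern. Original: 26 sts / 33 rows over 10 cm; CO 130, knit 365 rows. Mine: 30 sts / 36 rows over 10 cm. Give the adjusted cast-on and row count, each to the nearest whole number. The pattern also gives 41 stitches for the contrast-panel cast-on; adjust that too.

Stitches: 130 × 30/26 = 150.00 → 150.
Rows: 365 × 36/33 = 398.18 → 398.
contrast-panel cast-on: 41 × 30/26 = 47.31 → 47.

Cast on 150 stitches; work 398 rows; contrast-panel cast-on 47 stitches.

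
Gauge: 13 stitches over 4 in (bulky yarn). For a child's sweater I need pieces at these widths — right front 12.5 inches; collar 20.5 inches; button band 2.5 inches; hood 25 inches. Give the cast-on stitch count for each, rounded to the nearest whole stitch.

Rate = 13/4 = 3.25 sts per in.
right front: 12.5 × 3.25 = 40.62 → 41.
collar: 20.5 × 3.25 = 66.62 → 67.
button band: 2.5 × 3.25 = 8.12 → 8.
hood: 25 × 3.25 = 81.25 → 81.

right front 41; collar 67; button band 8; hood 81.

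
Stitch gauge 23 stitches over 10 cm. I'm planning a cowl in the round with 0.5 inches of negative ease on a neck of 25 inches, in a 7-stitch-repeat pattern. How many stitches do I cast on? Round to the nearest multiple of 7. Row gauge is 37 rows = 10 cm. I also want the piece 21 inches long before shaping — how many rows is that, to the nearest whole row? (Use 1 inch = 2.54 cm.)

Finished = 25 − 0.5 = 24.5 inches.
24.5 inches × 2.54 = 62.23 cm.
23/10 = 2.3 sts per cm; 62.23 × 2.3 = 143.13 sts.
Nearest multiple of 7 → 140.
21 inches = 53.34 cm; × 3.7 = 197.36 → 197 rows.

Cast on 140 stitches; work 197 rows.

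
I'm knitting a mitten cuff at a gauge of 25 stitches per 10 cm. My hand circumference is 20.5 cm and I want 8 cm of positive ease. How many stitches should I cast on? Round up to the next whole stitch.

Finished = 20.5 + 8 = 28.5 cm.
25 / 10 = 2.5 sts per cm.
28.50 × 2.5 = 71.25 sts.
→ 72 sts.

Cast on 72 stitches.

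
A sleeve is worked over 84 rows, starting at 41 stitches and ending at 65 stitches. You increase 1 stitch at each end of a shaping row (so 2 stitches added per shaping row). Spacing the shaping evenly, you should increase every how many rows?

Increase every 7th row.

Stitches to add: |65 − 41| = 24.
Shaping rows needed: 24 / 2 = 12.
84 rows / 12 = every 7 rows.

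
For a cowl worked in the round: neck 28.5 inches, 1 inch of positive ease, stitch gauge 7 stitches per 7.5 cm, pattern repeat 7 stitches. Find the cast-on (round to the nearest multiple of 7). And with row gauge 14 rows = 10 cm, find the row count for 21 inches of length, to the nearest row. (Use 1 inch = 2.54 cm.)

Finished = 28.5 + 1 = 29.5 inches.
29.5 inches × 2.54 = 74.93 cm.
7/7.5 = 0.933 sts per cm; 74.93 × 0.933 = 69.93 sts.
Nearest multiple of 7 → 70.
21 inches = 53.34 cm; × 1.4 = 74.68 → 75 rows.

Cast on 70 stitches; work 75 rows.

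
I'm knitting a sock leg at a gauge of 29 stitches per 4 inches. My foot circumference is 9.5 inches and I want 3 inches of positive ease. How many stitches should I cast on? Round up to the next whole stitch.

Finished = 9.5 + 3 = 12.5 in.
29 / 4 = 7.25 sts per inch.
12.50 × 7.25 = 90.62 sts.
→ 91 sts.

91 stitches.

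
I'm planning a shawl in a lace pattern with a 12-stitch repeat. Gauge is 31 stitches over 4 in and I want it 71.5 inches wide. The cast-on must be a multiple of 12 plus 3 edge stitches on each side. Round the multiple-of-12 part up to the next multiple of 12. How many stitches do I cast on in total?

31 / 4 = 7.75 sts per inch.
71.5 × 7.75 = 554.12 sts.
Less 6 edge sts → 548.12 for the repeat.
Next multiple of 12: 552.
Add back 6 edge sts → 558.

558 stitches.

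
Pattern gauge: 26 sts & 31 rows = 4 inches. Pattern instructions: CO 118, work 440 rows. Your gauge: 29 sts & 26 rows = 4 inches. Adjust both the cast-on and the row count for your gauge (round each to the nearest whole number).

Cast on 132 stitches; work 369 rows.

Stitches: 118 × 29/26 = 131.62 → 132.
Rows: 440 × 26/31 = 369.03 → 369.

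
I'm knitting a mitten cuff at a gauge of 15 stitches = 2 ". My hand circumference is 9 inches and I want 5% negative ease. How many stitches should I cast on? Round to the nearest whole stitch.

Cast on 64 stitches.

Finished = 9 × 0.95 = 8.55 in.
15 / 2 = 7.5 sts per inch.
8.55 × 7.5 = 64.12 sts.
→ 64 sts.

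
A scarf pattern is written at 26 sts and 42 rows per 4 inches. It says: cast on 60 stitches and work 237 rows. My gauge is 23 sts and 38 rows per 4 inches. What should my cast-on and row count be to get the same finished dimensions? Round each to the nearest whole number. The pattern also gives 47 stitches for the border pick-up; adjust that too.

Stitches: 60 × 23/26 = 53.08 → 53.
Rows: 237 × 38/42 = 214.43 → 214.
border pick-up: 47 × 23/26 = 41.58 → 42.

Cast on 53 stitches; work 214 rows; border pick-up 42 stitches.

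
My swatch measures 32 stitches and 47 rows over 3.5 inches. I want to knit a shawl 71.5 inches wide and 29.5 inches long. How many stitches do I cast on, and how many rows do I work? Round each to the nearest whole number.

Stitch gauge = 32/3.5 = 9.143 sts/in; 71.5 × 9.143 = 653.71 → 654 sts.
Row gauge = 47/3.5 = 13.429 rows/in; 29.5 × 13.429 = 396.14 → 396 rows.

Cast on 654 stitches and work 396 rows.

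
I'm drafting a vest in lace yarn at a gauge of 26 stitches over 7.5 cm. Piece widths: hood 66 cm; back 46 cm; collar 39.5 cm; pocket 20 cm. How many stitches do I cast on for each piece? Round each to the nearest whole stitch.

hood 229; back 159; collar 137; pocket 69.

Rate = 26/7.5 = 3.467 sts per cm.
hood: 66 × 3.467 = 228.80 → 229.
back: 46 × 3.467 = 159.47 → 159.
collar: 39.5 × 3.467 = 136.93 → 137.
pocket: 20 × 3.467 = 69.33 → 69.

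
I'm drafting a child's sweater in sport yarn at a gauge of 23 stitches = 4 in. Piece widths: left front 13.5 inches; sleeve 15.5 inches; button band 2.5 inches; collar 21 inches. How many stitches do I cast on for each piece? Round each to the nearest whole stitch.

left front 78; sleeve 89; button band 14; collar 121.

Rate = 23/4 = 5.75 sts per in.
left front: 13.5 × 5.75 = 77.62 → 78.
sleeve: 15.5 × 5.75 = 89.12 → 89.
button band: 2.5 × 5.75 = 14.38 → 14.
collar: 21 × 5.75 = 120.75 → 121.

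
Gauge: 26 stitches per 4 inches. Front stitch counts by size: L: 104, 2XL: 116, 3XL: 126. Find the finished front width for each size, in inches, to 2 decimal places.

L 16.00 inches; 2XL 17.85 inches; 3XL 19.38 inches.

26/4 = 6.5 sts per in.
L: 104 / 6.5 = 16.000 → 16.00 in.
2XL: 116 / 6.5 = 17.846 → 17.85 in.
3XL: 126 / 6.5 = 19.385 → 19.38 in.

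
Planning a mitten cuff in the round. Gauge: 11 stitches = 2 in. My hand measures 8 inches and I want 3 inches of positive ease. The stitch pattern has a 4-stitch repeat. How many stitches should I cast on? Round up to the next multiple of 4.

Finished = 8 + 3 = 11 inches.
11 / 2 = 5.5 sts/in.
11 × 5.5 = 60.50 sts.
Next multiple of 4: 64.

Cast on 64 stitches.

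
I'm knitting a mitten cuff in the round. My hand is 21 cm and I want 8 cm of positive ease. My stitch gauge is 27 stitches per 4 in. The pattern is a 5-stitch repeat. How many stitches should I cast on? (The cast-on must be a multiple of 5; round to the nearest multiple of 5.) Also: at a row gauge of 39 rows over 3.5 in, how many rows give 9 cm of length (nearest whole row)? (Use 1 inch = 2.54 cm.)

Finished = 21 + 8 = 29 cm.
29 cm × 1/2.54 = 11.42 inches.
27/4 = 6.75 sts per in; 11.42 × 6.75 = 77.07 sts.
Nearest multiple of 5 → 75.
9 cm = 3.54 inches; × 11.143 = 39.48 → 39 rows.

Cast on 75 stitches; work 39 rows.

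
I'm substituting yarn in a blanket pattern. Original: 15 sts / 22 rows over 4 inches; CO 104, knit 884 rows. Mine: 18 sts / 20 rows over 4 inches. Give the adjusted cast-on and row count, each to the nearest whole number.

Cast on 125 stitches; work 804 rows.

Stitches: 104 × 18/15 = 124.80 → 125.
Rows: 884 × 20/22 = 803.64 → 804.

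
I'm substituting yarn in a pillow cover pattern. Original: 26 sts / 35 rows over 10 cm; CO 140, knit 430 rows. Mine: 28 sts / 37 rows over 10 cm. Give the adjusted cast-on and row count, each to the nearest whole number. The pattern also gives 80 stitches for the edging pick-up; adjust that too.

Cast on 151 stitches; work 455 rows; edging pick-up 86 stitches.

Stitches: 140 × 28/26 = 150.77 → 151.
Rows: 430 × 37/35 = 454.57 → 455.
edging pick-up: 80 × 28/26 = 86.15 → 86.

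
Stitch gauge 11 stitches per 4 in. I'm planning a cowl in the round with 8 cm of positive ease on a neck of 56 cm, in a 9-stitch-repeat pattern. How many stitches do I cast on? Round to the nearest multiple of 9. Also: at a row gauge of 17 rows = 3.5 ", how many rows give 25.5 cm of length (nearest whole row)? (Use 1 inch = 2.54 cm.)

Cast on 72 stitches; work 49 rows.

Finished = 56 + 8 = 64 cm.
64 cm × 1/2.54 = 25.20 inches.
11/4 = 2.75 sts per in; 25.20 × 2.75 = 69.29 sts.
Nearest multiple of 9 → 72.
25.5 cm = 10.04 inches; × 4.857 = 48.76 → 49 rows.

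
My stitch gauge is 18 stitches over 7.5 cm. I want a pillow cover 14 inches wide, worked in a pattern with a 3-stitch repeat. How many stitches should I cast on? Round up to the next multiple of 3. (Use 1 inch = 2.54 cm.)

14 in = 14 × 2.54 = 35.56 cm.
18 / 7.5 = 2.4 sts/cm.
35.56 × 2.4 = 85.34 sts.
→ 87.

87 stitches.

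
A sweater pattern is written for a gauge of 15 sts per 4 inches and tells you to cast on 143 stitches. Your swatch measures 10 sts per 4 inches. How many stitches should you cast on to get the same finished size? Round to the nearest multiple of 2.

Scale factor = 10 / 15 = 0.667.
143 × 10 / 15 = 95.33 sts.
→ 96 sts.

Cast on 96 stitches.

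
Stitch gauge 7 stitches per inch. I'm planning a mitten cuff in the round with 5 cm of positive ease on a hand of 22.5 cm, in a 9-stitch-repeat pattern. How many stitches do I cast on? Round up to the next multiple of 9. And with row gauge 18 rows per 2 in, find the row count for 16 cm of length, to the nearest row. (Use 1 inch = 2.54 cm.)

Cast on 81 stitches; work 57 rows.

Finished = 22.5 + 5 = 27.5 cm.
27.5 cm × 1/2.54 = 10.83 inches.
7/1 = 7 sts per in; 10.83 × 7 = 75.79 sts.
Next multiple of 9 → 81.
16 cm = 6.30 inches; × 9 = 56.69 → 57 rows.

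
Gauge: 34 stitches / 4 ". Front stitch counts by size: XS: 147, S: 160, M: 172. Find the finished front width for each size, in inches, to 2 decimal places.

XS 17.29 inches; S 18.82 inches; M 20.24 inches.

34/4 = 8.5 sts per in.
XS: 147 / 8.5 = 17.294 → 17.29 in.
S: 160 / 8.5 = 18.824 → 18.82 in.
M: 172 / 8.5 = 20.235 → 20.24 in.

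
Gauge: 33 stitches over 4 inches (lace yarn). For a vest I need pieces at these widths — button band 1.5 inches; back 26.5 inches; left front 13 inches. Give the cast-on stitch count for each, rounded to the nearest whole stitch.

button band 12; back 219; left front 107.

Rate = 33/4 = 8.25 sts per in.
button band: 1.5 × 8.25 = 12.38 → 12.
back: 26.5 × 8.25 = 218.62 → 219.
left front: 13 × 8.25 = 107.25 → 107.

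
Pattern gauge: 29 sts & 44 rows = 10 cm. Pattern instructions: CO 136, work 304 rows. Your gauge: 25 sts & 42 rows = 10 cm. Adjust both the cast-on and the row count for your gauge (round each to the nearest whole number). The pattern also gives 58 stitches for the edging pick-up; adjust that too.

Cast on 117 stitches; work 290 rows; edging pick-up 50 stitches.

Stitches: 136 × 25/29 = 117.24 → 117.
Rows: 304 × 42/44 = 290.18 → 290.
edging pick-up: 58 × 25/29 = 50.00 → 50.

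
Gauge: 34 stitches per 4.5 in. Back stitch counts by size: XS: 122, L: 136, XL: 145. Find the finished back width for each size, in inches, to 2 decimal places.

34/4.5 = 7.556 sts per in.
XS: 122 / 7.556 = 16.147 → 16.15 in.
L: 136 / 7.556 = 18.000 → 18.00 in.
XL: 145 / 7.556 = 19.191 → 19.19 in.

XS 16.15 inches; L 18.00 inches; XL 19.19 inches.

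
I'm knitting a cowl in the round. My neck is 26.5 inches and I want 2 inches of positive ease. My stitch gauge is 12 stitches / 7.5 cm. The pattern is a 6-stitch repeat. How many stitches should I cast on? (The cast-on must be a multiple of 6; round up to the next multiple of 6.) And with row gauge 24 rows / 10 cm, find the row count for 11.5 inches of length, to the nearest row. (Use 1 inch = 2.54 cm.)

Cast on 120 stitches; work 70 rows.

Finished = 26.5 + 2 = 28.5 inches.
28.5 inches × 2.54 = 72.39 cm.
12/7.5 = 1.6 sts per cm; 72.39 × 1.6 = 115.82 sts.
Next multiple of 6 → 120.
11.5 inches = 29.21 cm; × 2.4 = 70.10 → 70 rows.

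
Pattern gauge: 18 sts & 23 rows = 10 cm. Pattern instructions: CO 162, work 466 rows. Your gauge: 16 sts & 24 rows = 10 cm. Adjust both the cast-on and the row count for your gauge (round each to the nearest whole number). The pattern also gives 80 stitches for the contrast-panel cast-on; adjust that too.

Stitches: 162 × 16/18 = 144.00 → 144.
Rows: 466 × 24/23 = 486.26 → 486.
contrast-panel cast-on: 80 × 16/18 = 71.11 → 71.

Cast on 144 stitches; work 486 rows; contrast-panel cast-on 71 stitches.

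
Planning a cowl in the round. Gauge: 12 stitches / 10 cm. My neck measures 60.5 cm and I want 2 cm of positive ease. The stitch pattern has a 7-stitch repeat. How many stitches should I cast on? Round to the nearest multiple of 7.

Cast on 77 stitches.

Finished = 60.5 + 2 = 62.5 cm.
12 / 10 = 1.2 sts/cm.
62.5 × 1.2 = 75.00 sts.
Nearest multiple of 7: 77.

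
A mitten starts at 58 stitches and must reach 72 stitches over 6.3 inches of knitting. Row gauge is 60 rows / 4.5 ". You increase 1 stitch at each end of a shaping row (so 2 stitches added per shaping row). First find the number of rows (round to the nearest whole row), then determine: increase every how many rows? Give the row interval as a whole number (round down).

Increase every 12th row.

Rows = 6.3 × 13.333 = 84.0 → 84 rows.
Stitches to add: 14 → 7 shaping rows (at 2 st each).
84 / 7 = 12.00 → every 12 rows.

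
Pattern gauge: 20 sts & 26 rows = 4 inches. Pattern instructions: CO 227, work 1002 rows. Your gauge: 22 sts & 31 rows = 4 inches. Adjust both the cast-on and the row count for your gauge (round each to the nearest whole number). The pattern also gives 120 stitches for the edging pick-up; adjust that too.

Cast on 250 stitches; work 1195 rows; edging pick-up 132 stitches.

Stitches: 227 × 22/20 = 249.70 → 250.
Rows: 1002 × 31/26 = 1194.69 → 1195.
edging pick-up: 120 × 22/20 = 132.00 → 132.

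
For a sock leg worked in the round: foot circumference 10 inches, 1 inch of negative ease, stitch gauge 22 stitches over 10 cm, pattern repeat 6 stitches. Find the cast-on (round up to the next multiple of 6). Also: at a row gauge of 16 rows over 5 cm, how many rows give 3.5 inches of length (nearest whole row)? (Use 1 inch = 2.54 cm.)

Finished = 10 − 1 = 9 inches.
9 inches × 2.54 = 22.86 cm.
22/10 = 2.2 sts per cm; 22.86 × 2.2 = 50.29 sts.
Next multiple of 6 → 54.
3.5 inches = 8.89 cm; × 3.2 = 28.45 → 28 rows.

Cast on 54 stitches; work 28 rows.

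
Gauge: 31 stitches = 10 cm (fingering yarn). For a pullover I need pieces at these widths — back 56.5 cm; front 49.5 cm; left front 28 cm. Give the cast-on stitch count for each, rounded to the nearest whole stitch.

back 175; front 153; left front 87.

Rate = 31/10 = 3.1 sts per cm.
back: 56.5 × 3.1 = 175.15 → 175.
front: 49.5 × 3.1 = 153.45 → 153.
left front: 28 × 3.1 = 86.80 → 87.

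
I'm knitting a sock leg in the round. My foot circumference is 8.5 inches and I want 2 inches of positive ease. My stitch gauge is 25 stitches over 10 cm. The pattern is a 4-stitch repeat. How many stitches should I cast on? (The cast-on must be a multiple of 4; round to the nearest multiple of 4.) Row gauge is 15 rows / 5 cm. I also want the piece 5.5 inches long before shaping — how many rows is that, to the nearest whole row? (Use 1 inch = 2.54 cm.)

Cast on 68 stitches; work 42 rows.

Finished = 8.5 + 2 = 10.5 inches.
10.5 inches × 2.54 = 26.67 cm.
25/10 = 2.5 sts per cm; 26.67 × 2.5 = 66.67 sts.
Nearest multiple of 4 → 68.
5.5 inches = 13.97 cm; × 3 = 41.91 → 42 rows.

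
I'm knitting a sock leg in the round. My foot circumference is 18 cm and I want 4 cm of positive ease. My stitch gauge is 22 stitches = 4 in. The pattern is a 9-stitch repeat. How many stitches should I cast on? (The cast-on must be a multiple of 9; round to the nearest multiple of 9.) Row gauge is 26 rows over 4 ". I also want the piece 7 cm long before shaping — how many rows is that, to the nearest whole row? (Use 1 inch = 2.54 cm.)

Finished = 18 + 4 = 22 cm.
22 cm × 1/2.54 = 8.66 inches.
22/4 = 5.5 sts per in; 8.66 × 5.5 = 47.64 sts.
Nearest multiple of 9 → 45.
7 cm = 2.76 inches; × 6.5 = 17.91 → 18 rows.

Cast on 45 stitches; work 18 rows.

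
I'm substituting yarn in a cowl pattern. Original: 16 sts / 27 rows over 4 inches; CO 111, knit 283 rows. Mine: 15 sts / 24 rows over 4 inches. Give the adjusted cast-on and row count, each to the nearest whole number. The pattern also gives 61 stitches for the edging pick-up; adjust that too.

Cast on 104 stitches; work 252 rows; edging pick-up 57 stitches.

Stitches: 111 × 15/16 = 104.06 → 104.
Rows: 283 × 24/27 = 251.56 → 252.
edging pick-up: 61 × 15/16 = 57.19 → 57.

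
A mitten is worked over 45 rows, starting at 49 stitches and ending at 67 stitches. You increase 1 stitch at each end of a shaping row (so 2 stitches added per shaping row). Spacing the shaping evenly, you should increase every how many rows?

Increase every 5th row.

Stitches to add: |67 − 49| = 18.
Shaping rows needed: 18 / 2 = 9.
45 rows / 9 = every 5 rows.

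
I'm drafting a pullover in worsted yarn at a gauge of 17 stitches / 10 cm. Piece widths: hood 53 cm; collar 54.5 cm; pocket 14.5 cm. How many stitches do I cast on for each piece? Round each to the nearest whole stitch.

hood 90; collar 93; pocket 25.

Rate = 17/10 = 1.7 sts per cm.
hood: 53 × 1.7 = 90.10 → 90.
collar: 54.5 × 1.7 = 92.65 → 93.
pocket: 14.5 × 1.7 = 24.65 → 25.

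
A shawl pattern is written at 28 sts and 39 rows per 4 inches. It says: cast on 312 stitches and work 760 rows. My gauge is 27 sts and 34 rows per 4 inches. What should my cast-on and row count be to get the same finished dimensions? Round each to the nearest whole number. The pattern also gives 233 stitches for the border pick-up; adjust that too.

Stitches: 312 × 27/28 = 300.86 → 301.
Rows: 760 × 34/39 = 662.56 → 663.
border pick-up: 233 × 27/28 = 224.68 → 225.

Cast on 301 stitches; work 663 rows; border pick-up 225 stitches.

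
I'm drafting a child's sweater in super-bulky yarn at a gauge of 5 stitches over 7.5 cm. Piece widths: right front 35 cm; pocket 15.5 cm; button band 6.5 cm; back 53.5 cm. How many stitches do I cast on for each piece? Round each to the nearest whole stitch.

Rate = 5/7.5 = 0.667 sts per cm.
right front: 35 × 0.667 = 23.33 → 23.
pocket: 15.5 × 0.667 = 10.33 → 10.
button band: 6.5 × 0.667 = 4.33 → 4.
back: 53.5 × 0.667 = 35.67 → 36.

right front 23; pocket 10; button band 4; back 36.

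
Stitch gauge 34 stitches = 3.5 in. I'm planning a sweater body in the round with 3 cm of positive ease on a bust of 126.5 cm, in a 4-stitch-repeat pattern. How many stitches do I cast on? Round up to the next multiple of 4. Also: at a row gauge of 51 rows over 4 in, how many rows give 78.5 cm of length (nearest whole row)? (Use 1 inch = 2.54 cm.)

Finished = 126.5 + 3 = 129.5 cm.
129.5 cm × 1/2.54 = 50.98 inches.
34/3.5 = 9.714 sts per in; 50.98 × 9.714 = 495.28 sts.
Next multiple of 4 → 496.
78.5 cm = 30.91 inches; × 12.75 = 394.05 → 394 rows.

Cast on 496 stitches; work 394 rows.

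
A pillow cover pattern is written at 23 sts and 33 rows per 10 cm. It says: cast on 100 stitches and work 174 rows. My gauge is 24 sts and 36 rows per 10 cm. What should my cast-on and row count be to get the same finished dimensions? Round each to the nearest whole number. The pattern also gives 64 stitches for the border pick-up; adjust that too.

Cast on 104 stitches; work 190 rows; border pick-up 67 stitches.

Stitches: 100 × 24/23 = 104.35 → 104.
Rows: 174 × 36/33 = 189.82 → 190.
border pick-up: 64 × 24/23 = 66.78 → 67.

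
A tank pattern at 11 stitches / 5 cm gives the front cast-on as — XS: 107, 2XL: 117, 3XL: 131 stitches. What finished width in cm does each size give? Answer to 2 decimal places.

11/5 = 2.2 sts per cm.
XS: 107 / 2.2 = 48.636 → 48.64 cm.
2XL: 117 / 2.2 = 53.182 → 53.18 cm.
3XL: 131 / 2.2 = 59.545 → 59.55 cm.

XS 48.64 cm; 2XL 53.18 cm; 3XL 59.55 cm.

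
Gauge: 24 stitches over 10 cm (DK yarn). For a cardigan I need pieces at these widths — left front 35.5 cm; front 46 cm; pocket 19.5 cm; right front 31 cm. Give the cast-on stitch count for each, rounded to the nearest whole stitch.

Rate = 24/10 = 2.4 sts per cm.
left front: 35.5 × 2.4 = 85.20 → 85.
front: 46 × 2.4 = 110.40 → 110.
pocket: 19.5 × 2.4 = 46.80 → 47.
right front: 31 × 2.4 = 74.40 → 74.

left front 85; front 110; pocket 47; right front 74.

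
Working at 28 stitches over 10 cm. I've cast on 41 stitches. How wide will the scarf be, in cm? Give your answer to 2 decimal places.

14.64 cm.

28 stitches / 10 cm = 2.8 stitches per cm.
41 / 2.8 = 14.643 cm.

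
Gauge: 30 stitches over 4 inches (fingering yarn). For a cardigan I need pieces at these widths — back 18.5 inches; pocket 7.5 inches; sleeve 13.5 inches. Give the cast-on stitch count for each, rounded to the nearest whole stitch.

Rate = 30/4 = 7.5 sts per in.
back: 18.5 × 7.5 = 138.75 → 139.
pocket: 7.5 × 7.5 = 56.25 → 56.
sleeve: 13.5 × 7.5 = 101.25 → 101.

back 139; pocket 56; sleeve 101.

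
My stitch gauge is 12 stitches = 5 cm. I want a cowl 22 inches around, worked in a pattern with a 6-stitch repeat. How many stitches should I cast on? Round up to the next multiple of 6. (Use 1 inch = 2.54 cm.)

Cast on 138 stitches.

22 in = 22 × 2.54 = 55.88 cm.
12 / 5 = 2.4 sts/cm.
55.88 × 2.4 = 134.11 sts.
→ 138.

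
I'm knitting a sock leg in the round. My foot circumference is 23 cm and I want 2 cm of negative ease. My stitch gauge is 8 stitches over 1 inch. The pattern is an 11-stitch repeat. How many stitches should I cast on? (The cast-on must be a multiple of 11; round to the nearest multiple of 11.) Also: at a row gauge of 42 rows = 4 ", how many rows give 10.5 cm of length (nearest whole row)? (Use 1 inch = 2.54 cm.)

Finished = 23 − 2 = 21 cm.
21 cm × 1/2.54 = 8.27 inches.
8/1 = 8 sts per in; 8.27 × 8 = 66.14 sts.
Nearest multiple of 11 → 66.
10.5 cm = 4.13 inches; × 10.5 = 43.41 → 43 rows.

Cast on 66 stitches; work 43 rows.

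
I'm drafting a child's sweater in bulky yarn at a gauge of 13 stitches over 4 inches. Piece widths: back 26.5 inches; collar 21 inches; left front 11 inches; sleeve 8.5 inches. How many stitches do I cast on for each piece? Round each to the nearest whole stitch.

Rate = 13/4 = 3.25 sts per in.
back: 26.5 × 3.25 = 86.12 → 86.
collar: 21 × 3.25 = 68.25 → 68.
left front: 11 × 3.25 = 35.75 → 36.
sleeve: 8.5 × 3.25 = 27.62 → 28.

back 86; collar 68; left front 36; sleeve 28.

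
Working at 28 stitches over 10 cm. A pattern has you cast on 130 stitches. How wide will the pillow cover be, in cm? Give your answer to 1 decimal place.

46.4 cm.

28 stitches / 10 cm = 2.8 stitches per cm.
130 / 2.8 = 46.43 cm.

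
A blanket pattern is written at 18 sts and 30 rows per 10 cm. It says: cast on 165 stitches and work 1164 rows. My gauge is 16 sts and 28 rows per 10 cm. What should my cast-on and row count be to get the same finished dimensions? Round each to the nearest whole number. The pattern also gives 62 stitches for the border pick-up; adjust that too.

Stitches: 165 × 16/18 = 146.67 → 147.
Rows: 1164 × 28/30 = 1086.40 → 1086.
border pick-up: 62 × 16/18 = 55.11 → 55.

Cast on 147 stitches; work 1086 rows; border pick-up 55 stitches.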